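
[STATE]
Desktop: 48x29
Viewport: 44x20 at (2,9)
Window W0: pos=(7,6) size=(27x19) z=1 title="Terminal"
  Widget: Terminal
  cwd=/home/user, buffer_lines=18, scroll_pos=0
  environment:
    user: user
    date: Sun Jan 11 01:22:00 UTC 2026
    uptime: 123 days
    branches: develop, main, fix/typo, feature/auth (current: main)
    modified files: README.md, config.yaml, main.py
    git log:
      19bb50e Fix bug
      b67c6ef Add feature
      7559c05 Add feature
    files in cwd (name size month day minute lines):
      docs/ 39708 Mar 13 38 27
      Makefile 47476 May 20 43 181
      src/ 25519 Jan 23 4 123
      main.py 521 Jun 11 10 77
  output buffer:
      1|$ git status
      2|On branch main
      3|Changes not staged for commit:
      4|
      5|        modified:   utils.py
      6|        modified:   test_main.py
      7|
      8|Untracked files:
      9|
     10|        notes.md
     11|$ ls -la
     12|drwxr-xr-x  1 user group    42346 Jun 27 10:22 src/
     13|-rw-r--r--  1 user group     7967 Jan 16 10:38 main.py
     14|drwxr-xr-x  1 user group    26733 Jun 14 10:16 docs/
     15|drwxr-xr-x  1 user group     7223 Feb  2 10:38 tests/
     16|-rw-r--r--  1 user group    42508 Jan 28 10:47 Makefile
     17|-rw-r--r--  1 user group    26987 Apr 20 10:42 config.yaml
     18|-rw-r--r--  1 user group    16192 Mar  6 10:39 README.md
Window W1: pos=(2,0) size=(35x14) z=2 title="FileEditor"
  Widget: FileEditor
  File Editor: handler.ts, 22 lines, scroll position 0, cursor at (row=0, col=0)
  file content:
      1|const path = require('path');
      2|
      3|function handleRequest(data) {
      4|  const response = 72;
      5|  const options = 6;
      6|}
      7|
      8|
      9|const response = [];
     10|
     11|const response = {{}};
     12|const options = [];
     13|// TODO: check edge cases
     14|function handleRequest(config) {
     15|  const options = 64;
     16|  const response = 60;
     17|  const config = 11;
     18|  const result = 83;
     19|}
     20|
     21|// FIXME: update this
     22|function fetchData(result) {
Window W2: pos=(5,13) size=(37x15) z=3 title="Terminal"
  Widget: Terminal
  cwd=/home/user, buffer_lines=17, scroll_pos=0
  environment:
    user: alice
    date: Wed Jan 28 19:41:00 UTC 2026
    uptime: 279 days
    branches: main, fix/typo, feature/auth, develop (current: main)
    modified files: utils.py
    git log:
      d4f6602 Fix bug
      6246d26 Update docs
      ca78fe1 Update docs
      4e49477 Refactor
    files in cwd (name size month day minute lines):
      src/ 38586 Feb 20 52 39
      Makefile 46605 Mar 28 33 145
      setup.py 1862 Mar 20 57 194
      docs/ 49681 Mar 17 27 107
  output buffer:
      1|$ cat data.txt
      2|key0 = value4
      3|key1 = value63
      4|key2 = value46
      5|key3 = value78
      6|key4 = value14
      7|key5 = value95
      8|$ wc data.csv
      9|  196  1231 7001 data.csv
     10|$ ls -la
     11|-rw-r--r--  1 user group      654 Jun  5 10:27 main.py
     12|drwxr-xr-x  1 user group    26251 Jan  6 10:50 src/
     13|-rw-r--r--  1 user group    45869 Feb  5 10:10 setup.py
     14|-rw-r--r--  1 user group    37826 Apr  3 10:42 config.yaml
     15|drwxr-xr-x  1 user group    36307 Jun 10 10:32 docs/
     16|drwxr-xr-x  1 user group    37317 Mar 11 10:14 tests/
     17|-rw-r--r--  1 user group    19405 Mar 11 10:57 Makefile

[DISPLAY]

┃                                ░┃         
┃                                ░┃         
┃const response = [];            ░┃         
┃                                ▼┃         
┗━━┏━━━━━━━━━━━━━━━━━━━━━━━━━━━━━━━━━━━┓    
   ┃ Terminal                          ┃    
   ┠───────────────────────────────────┨    
   ┃$ cat data.txt                     ┃    
   ┃key0 = value4                      ┃    
   ┃key1 = value63                     ┃    
   ┃key2 = value46                     ┃    
   ┃key3 = value78                     ┃    
   ┃key4 = value14                     ┃    
   ┃key5 = value95                     ┃    
   ┃$ wc data.csv                      ┃    
   ┃  196  1231 7001 data.csv          ┃    
   ┃$ ls -la                           ┃    
   ┃-rw-r--r--  1 user group      654 J┃    
   ┗━━━━━━━━━━━━━━━━━━━━━━━━━━━━━━━━━━━┛    
                                            


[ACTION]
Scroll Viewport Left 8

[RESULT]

  ┃                                ░┃       
  ┃                                ░┃       
  ┃const response = [];            ░┃       
  ┃                                ▼┃       
  ┗━━┏━━━━━━━━━━━━━━━━━━━━━━━━━━━━━━━━━━━┓  
     ┃ Terminal                          ┃  
     ┠───────────────────────────────────┨  
     ┃$ cat data.txt                     ┃  
     ┃key0 = value4                      ┃  
     ┃key1 = value63                     ┃  
     ┃key2 = value46                     ┃  
     ┃key3 = value78                     ┃  
     ┃key4 = value14                     ┃  
     ┃key5 = value95                     ┃  
     ┃$ wc data.csv                      ┃  
     ┃  196  1231 7001 data.csv          ┃  
     ┃$ ls -la                           ┃  
     ┃-rw-r--r--  1 user group      654 J┃  
     ┗━━━━━━━━━━━━━━━━━━━━━━━━━━━━━━━━━━━┛  
                                            


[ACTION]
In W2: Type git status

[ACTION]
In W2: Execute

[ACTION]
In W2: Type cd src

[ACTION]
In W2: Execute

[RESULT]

  ┃                                ░┃       
  ┃                                ░┃       
  ┃const response = [];            ░┃       
  ┃                                ▼┃       
  ┗━━┏━━━━━━━━━━━━━━━━━━━━━━━━━━━━━━━━━━━┓  
     ┃ Terminal                          ┃  
     ┠───────────────────────────────────┨  
     ┃drwxr-xr-x  1 user group    36307 J┃  
     ┃drwxr-xr-x  1 user group    37317 M┃  
     ┃-rw-r--r--  1 user group    19405 M┃  
     ┃$ git status                       ┃  
     ┃On branch main                     ┃  
     ┃Changes not staged for commit:     ┃  
     ┃                                   ┃  
     ┃        modified:   utils.py       ┃  
     ┃$ cd src                           ┃  
     ┃                                   ┃  
     ┃$ █                                ┃  
     ┗━━━━━━━━━━━━━━━━━━━━━━━━━━━━━━━━━━━┛  
                                            


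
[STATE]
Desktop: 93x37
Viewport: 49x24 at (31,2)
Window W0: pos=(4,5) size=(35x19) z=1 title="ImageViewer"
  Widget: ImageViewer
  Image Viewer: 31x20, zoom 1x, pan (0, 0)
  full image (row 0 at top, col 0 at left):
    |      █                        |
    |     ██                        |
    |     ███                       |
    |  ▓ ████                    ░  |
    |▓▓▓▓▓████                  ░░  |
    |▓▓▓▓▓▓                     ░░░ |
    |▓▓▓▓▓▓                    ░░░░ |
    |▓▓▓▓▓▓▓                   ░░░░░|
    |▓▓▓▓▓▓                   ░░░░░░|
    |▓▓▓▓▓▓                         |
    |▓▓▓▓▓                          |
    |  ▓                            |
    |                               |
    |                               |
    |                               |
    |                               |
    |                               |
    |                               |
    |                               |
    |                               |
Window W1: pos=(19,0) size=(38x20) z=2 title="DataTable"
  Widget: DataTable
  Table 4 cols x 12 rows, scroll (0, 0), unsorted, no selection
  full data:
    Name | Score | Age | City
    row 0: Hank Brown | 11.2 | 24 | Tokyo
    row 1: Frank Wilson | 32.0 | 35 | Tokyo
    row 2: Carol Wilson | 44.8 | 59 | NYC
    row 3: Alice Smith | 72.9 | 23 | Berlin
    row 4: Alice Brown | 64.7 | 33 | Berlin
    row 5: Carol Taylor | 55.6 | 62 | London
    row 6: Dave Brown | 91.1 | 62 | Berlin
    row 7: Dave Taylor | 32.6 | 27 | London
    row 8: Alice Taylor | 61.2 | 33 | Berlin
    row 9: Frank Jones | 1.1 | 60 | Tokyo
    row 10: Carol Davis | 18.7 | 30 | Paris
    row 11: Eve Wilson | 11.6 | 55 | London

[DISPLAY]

─────────────────────────┨                       
 │Score│Age│City         ┃                       
─┼─────┼───┼──────       ┃                       
 │11.2 │24 │Tokyo        ┃                       
n│32.0 │35 │Tokyo        ┃                       
n│44.8 │59 │NYC          ┃                       
 │72.9 │23 │Berlin       ┃                       
 │64.7 │33 │Berlin       ┃                       
r│55.6 │62 │London       ┃                       
 │91.1 │62 │Berlin       ┃                       
 │32.6 │27 │London       ┃                       
r│61.2 │33 │Berlin       ┃                       
 │1.1  │60 │Tokyo        ┃                       
 │18.7 │30 │Paris        ┃                       
 │11.6 │55 │London       ┃                       
                         ┃                       
                         ┃                       
━━━━━━━━━━━━━━━━━━━━━━━━━┛                       
       ┃                                         
       ┃                                         
       ┃                                         
━━━━━━━┛                                         
                                                 
                                                 


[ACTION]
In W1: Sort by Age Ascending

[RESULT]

─────────────────────────┨                       
 │Score│Ag▲│City         ┃                       
─┼─────┼───┼──────       ┃                       
 │72.9 │23 │Berlin       ┃                       
 │11.2 │24 │Tokyo        ┃                       
 │32.6 │27 │London       ┃                       
 │18.7 │30 │Paris        ┃                       
 │64.7 │33 │Berlin       ┃                       
r│61.2 │33 │Berlin       ┃                       
n│32.0 │35 │Tokyo        ┃                       
 │11.6 │55 │London       ┃                       
n│44.8 │59 │NYC          ┃                       
 │1.1  │60 │Tokyo        ┃                       
r│55.6 │62 │London       ┃                       
 │91.1 │62 │Berlin       ┃                       
                         ┃                       
                         ┃                       
━━━━━━━━━━━━━━━━━━━━━━━━━┛                       
       ┃                                         
       ┃                                         
       ┃                                         
━━━━━━━┛                                         
                                                 
                                                 


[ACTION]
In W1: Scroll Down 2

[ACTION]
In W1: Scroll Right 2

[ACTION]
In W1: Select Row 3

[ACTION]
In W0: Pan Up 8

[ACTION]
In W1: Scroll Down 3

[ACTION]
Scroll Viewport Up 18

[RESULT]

━━━━━━━━━━━━━━━━━━━━━━━━━┓                       
                         ┃                       
─────────────────────────┨                       
 │Score│Ag▲│City         ┃                       
─┼─────┼───┼──────       ┃                       
 │72.9 │23 │Berlin       ┃                       
 │11.2 │24 │Tokyo        ┃                       
 │32.6 │27 │London       ┃                       
 │18.7 │30 │Paris        ┃                       
 │64.7 │33 │Berlin       ┃                       
r│61.2 │33 │Berlin       ┃                       
n│32.0 │35 │Tokyo        ┃                       
 │11.6 │55 │London       ┃                       
n│44.8 │59 │NYC          ┃                       
 │1.1  │60 │Tokyo        ┃                       
r│55.6 │62 │London       ┃                       
 │91.1 │62 │Berlin       ┃                       
                         ┃                       
                         ┃                       
━━━━━━━━━━━━━━━━━━━━━━━━━┛                       
       ┃                                         
       ┃                                         
       ┃                                         
━━━━━━━┛                                         


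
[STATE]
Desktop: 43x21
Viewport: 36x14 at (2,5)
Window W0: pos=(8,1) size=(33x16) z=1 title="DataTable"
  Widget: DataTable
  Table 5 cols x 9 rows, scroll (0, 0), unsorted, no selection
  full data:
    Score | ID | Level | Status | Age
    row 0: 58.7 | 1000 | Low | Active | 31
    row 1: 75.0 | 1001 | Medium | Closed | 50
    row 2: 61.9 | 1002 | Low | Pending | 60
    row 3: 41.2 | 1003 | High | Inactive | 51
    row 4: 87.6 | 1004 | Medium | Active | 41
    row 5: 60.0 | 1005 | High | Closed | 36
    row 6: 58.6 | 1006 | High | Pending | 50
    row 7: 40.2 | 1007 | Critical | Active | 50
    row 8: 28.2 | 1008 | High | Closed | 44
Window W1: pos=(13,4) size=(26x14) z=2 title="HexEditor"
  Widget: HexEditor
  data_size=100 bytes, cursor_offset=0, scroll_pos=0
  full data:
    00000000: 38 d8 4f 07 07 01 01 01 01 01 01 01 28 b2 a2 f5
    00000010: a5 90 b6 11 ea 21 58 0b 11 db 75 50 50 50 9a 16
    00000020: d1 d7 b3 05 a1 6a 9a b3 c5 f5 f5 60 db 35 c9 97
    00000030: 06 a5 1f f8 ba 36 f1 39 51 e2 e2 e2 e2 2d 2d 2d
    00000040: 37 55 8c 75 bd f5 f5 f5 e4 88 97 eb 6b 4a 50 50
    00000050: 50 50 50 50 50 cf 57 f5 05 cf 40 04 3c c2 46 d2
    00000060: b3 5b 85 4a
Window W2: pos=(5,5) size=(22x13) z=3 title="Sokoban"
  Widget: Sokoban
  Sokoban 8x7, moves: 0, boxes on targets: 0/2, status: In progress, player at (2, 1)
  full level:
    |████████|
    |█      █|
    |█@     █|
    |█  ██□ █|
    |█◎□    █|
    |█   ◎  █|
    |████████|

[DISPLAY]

   ┏━━━━━━━━━━━━━━━━━━━━┓           
   ┃ Sokoban            ┃───────────
   ┠────────────────────┨d8 4f 07 07
   ┃████████            ┃90 b6 11 ea
   ┃█      █            ┃d7 b3 05 a1
   ┃█@     █            ┃a5 1f f8 ba
   ┃█  ██□ █            ┃55 8c 75 bd
   ┃█◎□    █            ┃50 50 50 50
   ┃█   ◎  █            ┃5b 85 4a   
   ┃████████            ┃           
   ┃Moves: 0  0/2       ┃           
   ┃                    ┃           
   ┗━━━━━━━━━━━━━━━━━━━━┛━━━━━━━━━━━
                                    


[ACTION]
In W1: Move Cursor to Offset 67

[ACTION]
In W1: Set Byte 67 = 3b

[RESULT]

   ┏━━━━━━━━━━━━━━━━━━━━┓           
   ┃ Sokoban            ┃───────────
   ┠────────────────────┨d8 4f 07 07
   ┃████████            ┃90 b6 11 ea
   ┃█      █            ┃d7 b3 05 a1
   ┃█@     █            ┃a5 1f f8 ba
   ┃█  ██□ █            ┃55 8c 3B bd
   ┃█◎□    █            ┃50 50 50 50
   ┃█   ◎  █            ┃5b 85 4a   
   ┃████████            ┃           
   ┃Moves: 0  0/2       ┃           
   ┃                    ┃           
   ┗━━━━━━━━━━━━━━━━━━━━┛━━━━━━━━━━━
                                    


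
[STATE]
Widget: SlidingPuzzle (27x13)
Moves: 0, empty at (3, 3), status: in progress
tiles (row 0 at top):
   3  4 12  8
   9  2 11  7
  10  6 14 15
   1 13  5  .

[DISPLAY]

┌────┬────┬────┬────┐      
│  3 │  4 │ 12 │  8 │      
├────┼────┼────┼────┤      
│  9 │  2 │ 11 │  7 │      
├────┼────┼────┼────┤      
│ 10 │  6 │ 14 │ 15 │      
├────┼────┼────┼────┤      
│  1 │ 13 │  5 │    │      
└────┴────┴────┴────┘      
Moves: 0                   
                           
                           
                           


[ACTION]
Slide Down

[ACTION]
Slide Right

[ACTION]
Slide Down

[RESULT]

┌────┬────┬────┬────┐      
│  3 │  4 │ 12 │  8 │      
├────┼────┼────┼────┤      
│  9 │  2 │    │  7 │      
├────┼────┼────┼────┤      
│ 10 │  6 │ 11 │ 14 │      
├────┼────┼────┼────┤      
│  1 │ 13 │  5 │ 15 │      
└────┴────┴────┴────┘      
Moves: 3                   
                           
                           
                           


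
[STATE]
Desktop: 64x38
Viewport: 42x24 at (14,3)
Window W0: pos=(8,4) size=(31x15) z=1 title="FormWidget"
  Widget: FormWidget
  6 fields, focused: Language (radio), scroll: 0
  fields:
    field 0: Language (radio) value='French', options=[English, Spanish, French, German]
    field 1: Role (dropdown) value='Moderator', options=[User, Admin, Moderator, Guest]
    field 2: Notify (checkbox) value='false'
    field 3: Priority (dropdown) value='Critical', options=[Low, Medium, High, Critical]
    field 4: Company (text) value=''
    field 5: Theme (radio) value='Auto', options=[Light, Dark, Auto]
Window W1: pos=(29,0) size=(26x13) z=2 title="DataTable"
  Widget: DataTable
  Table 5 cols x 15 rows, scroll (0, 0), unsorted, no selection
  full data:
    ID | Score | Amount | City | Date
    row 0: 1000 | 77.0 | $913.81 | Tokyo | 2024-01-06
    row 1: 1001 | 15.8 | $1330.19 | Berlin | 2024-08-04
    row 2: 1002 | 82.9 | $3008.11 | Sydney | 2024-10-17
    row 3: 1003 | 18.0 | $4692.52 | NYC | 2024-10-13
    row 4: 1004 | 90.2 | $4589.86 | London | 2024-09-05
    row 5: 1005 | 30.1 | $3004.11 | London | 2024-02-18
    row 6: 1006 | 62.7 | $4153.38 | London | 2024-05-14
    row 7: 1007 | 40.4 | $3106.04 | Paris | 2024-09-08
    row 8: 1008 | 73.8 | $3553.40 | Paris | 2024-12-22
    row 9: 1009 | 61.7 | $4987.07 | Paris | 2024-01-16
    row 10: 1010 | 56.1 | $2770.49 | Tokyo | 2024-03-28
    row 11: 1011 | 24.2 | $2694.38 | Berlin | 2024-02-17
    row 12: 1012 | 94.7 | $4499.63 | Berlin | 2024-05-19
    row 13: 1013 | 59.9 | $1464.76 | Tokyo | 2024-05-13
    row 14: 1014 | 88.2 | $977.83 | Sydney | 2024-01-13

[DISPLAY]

               ┃ID  │Score│Amount  │City┃ 
━━━━━━━━━━━━━━━┃────┼─────┼────────┼────┃ 
Widget         ┃1000│77.0 │$913.81 │Toky┃ 
───────────────┃1001│15.8 │$1330.19│Berl┃ 
guage:   ( ) En┃1002│82.9 │$3008.11│Sydn┃ 
e:       [Moder┃1003│18.0 │$4692.52│NYC ┃ 
ify:     [ ]   ┃1004│90.2 │$4589.86│Lond┃ 
ority:   [Criti┃1005│30.1 │$3004.11│Lond┃ 
pany:    [     ┃1006│62.7 │$4153.38│Lond┃ 
me:      ( ) Li┗━━━━━━━━━━━━━━━━━━━━━━━━┛ 
                        ┃                 
                        ┃                 
                        ┃                 
                        ┃                 
                        ┃                 
━━━━━━━━━━━━━━━━━━━━━━━━┛                 
                                          
                                          
                                          
                                          
                                          
                                          
                                          
                                          


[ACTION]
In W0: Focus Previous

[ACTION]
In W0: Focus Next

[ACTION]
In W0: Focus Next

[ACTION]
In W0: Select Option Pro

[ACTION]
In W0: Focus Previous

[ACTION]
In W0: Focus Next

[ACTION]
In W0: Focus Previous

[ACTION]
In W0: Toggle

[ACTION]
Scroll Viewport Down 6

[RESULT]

ify:     [ ]   ┃1004│90.2 │$4589.86│Lond┃ 
ority:   [Criti┃1005│30.1 │$3004.11│Lond┃ 
pany:    [     ┃1006│62.7 │$4153.38│Lond┃ 
me:      ( ) Li┗━━━━━━━━━━━━━━━━━━━━━━━━┛ 
                        ┃                 
                        ┃                 
                        ┃                 
                        ┃                 
                        ┃                 
━━━━━━━━━━━━━━━━━━━━━━━━┛                 
                                          
                                          
                                          
                                          
                                          
                                          
                                          
                                          
                                          
                                          
                                          
                                          
                                          
                                          


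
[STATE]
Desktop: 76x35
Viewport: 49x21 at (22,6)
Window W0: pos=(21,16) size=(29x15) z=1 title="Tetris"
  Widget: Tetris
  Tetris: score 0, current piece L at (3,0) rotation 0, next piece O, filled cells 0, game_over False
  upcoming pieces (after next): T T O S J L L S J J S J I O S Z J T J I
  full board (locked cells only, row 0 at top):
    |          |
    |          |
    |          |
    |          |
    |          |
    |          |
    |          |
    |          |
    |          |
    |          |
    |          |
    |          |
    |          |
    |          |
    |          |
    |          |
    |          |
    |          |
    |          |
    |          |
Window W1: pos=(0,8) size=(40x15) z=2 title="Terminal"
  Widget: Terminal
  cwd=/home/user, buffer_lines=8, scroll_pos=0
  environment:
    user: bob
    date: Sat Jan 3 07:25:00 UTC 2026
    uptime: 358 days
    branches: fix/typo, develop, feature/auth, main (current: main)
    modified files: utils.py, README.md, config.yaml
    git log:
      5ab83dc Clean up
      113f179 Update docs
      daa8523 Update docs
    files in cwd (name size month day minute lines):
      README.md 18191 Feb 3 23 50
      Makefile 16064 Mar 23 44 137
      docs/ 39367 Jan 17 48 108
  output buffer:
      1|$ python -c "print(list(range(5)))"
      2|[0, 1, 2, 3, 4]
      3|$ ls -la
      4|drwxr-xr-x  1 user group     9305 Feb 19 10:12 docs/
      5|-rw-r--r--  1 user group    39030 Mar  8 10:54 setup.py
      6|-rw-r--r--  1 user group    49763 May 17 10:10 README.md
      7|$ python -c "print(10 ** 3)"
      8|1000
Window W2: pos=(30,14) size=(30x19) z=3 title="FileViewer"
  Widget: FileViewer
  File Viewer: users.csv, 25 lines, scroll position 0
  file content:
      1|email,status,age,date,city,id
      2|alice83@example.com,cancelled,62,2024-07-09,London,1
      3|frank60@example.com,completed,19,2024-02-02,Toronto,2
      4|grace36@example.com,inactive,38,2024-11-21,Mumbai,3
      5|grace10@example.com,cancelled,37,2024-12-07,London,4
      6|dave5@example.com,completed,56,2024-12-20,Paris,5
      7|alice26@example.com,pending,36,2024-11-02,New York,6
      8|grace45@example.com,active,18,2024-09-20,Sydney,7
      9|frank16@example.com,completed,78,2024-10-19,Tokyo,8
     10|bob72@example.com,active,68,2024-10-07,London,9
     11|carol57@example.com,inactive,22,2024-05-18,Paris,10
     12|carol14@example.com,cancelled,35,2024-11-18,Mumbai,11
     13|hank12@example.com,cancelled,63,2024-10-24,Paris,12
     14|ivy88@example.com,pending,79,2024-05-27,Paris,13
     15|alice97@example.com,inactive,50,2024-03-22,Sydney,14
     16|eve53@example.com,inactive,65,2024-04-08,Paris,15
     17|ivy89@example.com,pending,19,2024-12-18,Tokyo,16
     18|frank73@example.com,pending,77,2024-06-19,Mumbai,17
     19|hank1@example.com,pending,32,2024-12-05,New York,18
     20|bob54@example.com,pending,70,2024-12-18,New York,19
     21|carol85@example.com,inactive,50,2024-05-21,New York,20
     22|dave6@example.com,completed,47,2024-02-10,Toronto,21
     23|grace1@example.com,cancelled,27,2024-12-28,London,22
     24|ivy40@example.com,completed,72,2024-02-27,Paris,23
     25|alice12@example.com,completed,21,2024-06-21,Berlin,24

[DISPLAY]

                                                 
                                                 
━━━━━━━━━━━━━━━━━┓                               
                 ┃                               
─────────────────┨                               
st(range(5)))"   ┃                               
                 ┃                               
                 ┃                               
oup     ┏━━━━━━━━━━━━━━━━━━━━━━━━━━━━┓           
oup    3┃ FileViewer                 ┃           
oup    4┠────────────────────────────┨           
 ** 3)" ┃email,status,age,date,city,▲┃           
        ┃alice83@example.com,cancell█┃           
        ┃frank60@example.com,complet░┃           
        ┃grace36@example.com,inactiv░┃           
        ┃grace10@example.com,cancell░┃           
━━━━━━━━┃dave5@example.com,completed░┃           
        ┃alice26@example.com,pending░┃           
        ┃grace45@example.com,active,░┃           
        ┃frank16@example.com,complet░┃           
        ┃bob72@example.com,active,68░┃           


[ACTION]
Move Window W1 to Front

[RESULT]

                                                 
                                                 
━━━━━━━━━━━━━━━━━┓                               
                 ┃                               
─────────────────┨                               
st(range(5)))"   ┃                               
                 ┃                               
                 ┃                               
oup     9305 Feb ┃━━━━━━━━━━━━━━━━━━━┓           
oup    39030 Mar ┃er                 ┃           
oup    49763 May ┃───────────────────┨           
 ** 3)"          ┃tus,age,date,city,▲┃           
                 ┃xample.com,cancell█┃           
                 ┃xample.com,complet░┃           
                 ┃xample.com,inactiv░┃           
                 ┃xample.com,cancell░┃           
━━━━━━━━━━━━━━━━━┛mple.com,completed░┃           
        ┃alice26@example.com,pending░┃           
        ┃grace45@example.com,active,░┃           
        ┃frank16@example.com,complet░┃           
        ┃bob72@example.com,active,68░┃           


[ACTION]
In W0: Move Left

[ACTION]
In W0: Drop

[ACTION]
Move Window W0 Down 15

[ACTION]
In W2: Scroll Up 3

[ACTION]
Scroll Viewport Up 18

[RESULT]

                                                 
                                                 
                                                 
                                                 
                                                 
                                                 
                                                 
                                                 
━━━━━━━━━━━━━━━━━┓                               
                 ┃                               
─────────────────┨                               
st(range(5)))"   ┃                               
                 ┃                               
                 ┃                               
oup     9305 Feb ┃━━━━━━━━━━━━━━━━━━━┓           
oup    39030 Mar ┃er                 ┃           
oup    49763 May ┃───────────────────┨           
 ** 3)"          ┃tus,age,date,city,▲┃           
                 ┃xample.com,cancell█┃           
                 ┃xample.com,complet░┃           
                 ┃xample.com,inactiv░┃           


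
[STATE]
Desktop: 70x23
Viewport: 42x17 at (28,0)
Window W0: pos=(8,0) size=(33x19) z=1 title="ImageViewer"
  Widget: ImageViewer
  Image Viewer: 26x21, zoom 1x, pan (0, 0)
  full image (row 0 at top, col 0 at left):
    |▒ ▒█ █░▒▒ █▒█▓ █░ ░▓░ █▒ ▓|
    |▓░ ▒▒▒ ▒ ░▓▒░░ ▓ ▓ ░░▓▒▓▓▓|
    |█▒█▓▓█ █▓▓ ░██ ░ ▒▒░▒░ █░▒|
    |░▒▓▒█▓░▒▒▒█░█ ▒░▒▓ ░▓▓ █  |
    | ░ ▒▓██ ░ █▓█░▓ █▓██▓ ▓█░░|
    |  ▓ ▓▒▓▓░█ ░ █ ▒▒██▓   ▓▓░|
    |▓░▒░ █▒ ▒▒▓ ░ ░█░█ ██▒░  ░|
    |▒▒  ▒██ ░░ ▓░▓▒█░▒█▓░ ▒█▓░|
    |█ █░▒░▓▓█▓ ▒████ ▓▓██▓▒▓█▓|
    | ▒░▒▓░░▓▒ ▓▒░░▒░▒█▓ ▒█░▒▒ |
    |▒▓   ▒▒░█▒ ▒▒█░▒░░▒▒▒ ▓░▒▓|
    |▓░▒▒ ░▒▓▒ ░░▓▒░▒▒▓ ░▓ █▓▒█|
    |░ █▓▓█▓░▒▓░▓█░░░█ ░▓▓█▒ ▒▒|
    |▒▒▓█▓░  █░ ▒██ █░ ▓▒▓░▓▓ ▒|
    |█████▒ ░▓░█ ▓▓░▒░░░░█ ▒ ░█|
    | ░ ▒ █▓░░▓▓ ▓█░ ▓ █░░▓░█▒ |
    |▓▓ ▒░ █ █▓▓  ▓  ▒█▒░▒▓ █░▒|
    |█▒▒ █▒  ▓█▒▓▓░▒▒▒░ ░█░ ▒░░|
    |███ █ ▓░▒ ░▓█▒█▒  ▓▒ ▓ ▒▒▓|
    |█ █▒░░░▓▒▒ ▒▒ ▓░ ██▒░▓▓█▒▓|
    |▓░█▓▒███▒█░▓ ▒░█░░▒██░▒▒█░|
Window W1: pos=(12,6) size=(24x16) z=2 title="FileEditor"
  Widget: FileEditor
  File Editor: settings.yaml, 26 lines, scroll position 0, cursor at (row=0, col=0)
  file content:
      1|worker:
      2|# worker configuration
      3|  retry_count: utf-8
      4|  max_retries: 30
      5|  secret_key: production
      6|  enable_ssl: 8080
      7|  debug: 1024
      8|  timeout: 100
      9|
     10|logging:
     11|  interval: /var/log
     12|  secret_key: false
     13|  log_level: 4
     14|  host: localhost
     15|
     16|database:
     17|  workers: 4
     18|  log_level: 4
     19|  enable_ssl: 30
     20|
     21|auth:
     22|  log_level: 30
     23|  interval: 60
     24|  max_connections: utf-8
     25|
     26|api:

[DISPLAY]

━━━━━━━━━━━━┓                             
            ┃                             
────────────┨                             
▓░ █▒ ▓     ┃                             
░░▓▒▓▓▓     ┃                             
░▒░ █░▒     ┃                             
━━━━━━━┓    ┃                             
       ┃    ┃                             
───────┨    ┃                             
      ▲┃    ┃                             
uratio█┃    ┃                             
utf-8 ░┃    ┃                             
30    ░┃    ┃                             
roduct░┃    ┃                             
080   ░┃    ┃                             
      ░┃    ┃                             
      ░┃    ┃                             


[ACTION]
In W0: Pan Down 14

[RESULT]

━━━━━━━━━━━━┓                             
            ┃                             
────────────┨                             
░█ ▒ ░█     ┃                             
░░▓░█▒      ┃                             
░▒▓ █░▒     ┃                             
━━━━━━━┓    ┃                             
       ┃    ┃                             
───────┨    ┃                             
      ▲┃    ┃                             
uratio█┃    ┃                             
utf-8 ░┃    ┃                             
30    ░┃    ┃                             
roduct░┃    ┃                             
080   ░┃    ┃                             
      ░┃    ┃                             
      ░┃    ┃                             


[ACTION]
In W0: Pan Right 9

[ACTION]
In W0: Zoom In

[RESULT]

━━━━━━━━━━━━┓                             
            ┃                             
────────────┨                             
▒▒██░░▒▒██▓▓┃                             
▒▒██░░▒▒██▓▓┃                             
████  ▓▓▓▓██┃                             
━━━━━━━┓▓▓██┃                             
       ┃▓▓  ┃                             
───────┨▓▓  ┃                             
      ▲┃▒▒▒▒┃                             
uratio█┃▒▒▒▒┃                             
utf-8 ░┃  ░░┃                             
30    ░┃  ░░┃                             
roduct░┃░░▓▓┃                             
080   ░┃░░▓▓┃                             
      ░┃▓▓▒▒┃                             
      ░┃▓▓▒▒┃                             


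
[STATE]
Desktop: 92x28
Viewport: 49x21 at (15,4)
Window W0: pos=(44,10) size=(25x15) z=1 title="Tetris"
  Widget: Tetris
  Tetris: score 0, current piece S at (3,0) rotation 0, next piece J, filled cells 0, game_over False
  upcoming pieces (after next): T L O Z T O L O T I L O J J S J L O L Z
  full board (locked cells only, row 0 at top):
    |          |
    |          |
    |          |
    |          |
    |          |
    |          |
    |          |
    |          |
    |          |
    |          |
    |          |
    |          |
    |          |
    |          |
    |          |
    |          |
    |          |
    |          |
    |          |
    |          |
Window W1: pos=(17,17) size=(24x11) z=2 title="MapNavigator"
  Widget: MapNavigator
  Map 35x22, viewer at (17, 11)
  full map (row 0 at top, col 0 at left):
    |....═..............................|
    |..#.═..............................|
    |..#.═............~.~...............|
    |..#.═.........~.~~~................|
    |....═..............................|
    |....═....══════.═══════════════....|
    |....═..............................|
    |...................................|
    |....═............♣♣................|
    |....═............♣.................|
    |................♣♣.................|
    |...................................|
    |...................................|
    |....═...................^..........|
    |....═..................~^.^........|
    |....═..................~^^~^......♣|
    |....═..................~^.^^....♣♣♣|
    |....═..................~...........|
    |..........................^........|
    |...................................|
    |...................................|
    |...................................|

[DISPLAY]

                                                 
                                                 
                                                 
                                                 
                                                 
                                                 
                             ┏━━━━━━━━━━━━━━━━━━━
                             ┃ Tetris            
                             ┠───────────────────
                             ┃          │Next:   
                             ┃          │█       
                             ┃          │███     
                             ┃          │        
  ┏━━━━━━━━━━━━━━━━━━━━━━┓   ┃          │        
  ┃ MapNavigator         ┃   ┃          │        
  ┠──────────────────────┨   ┃          │Score:  
  ┃...........♣♣.........┃   ┃          │0       
  ┃...........♣..........┃   ┃          │        
  ┃..........♣♣..........┃   ┃          │        
  ┃...........@..........┃   ┃          │        
  ┃......................┃   ┗━━━━━━━━━━━━━━━━━━━


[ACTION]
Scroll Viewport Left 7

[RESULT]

                                                 
                                                 
                                                 
                                                 
                                                 
                                                 
                                    ┏━━━━━━━━━━━━
                                    ┃ Tetris     
                                    ┠────────────
                                    ┃          │N
                                    ┃          │█
                                    ┃          │█
                                    ┃          │ 
         ┏━━━━━━━━━━━━━━━━━━━━━━┓   ┃          │ 
         ┃ MapNavigator         ┃   ┃          │ 
         ┠──────────────────────┨   ┃          │S
         ┃...........♣♣.........┃   ┃          │0
         ┃...........♣..........┃   ┃          │ 
         ┃..........♣♣..........┃   ┃          │ 
         ┃...........@..........┃   ┃          │ 
         ┃......................┃   ┗━━━━━━━━━━━━


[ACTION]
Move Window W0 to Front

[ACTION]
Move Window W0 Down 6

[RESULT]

                                                 
                                                 
                                                 
                                                 
                                                 
                                                 
                                                 
                                                 
                                                 
                                    ┏━━━━━━━━━━━━
                                    ┃ Tetris     
                                    ┠────────────
                                    ┃          │N
         ┏━━━━━━━━━━━━━━━━━━━━━━┓   ┃          │█
         ┃ MapNavigator         ┃   ┃          │█
         ┠──────────────────────┨   ┃          │ 
         ┃...........♣♣.........┃   ┃          │ 
         ┃...........♣..........┃   ┃          │ 
         ┃..........♣♣..........┃   ┃          │S
         ┃...........@..........┃   ┃          │0
         ┃......................┃   ┃          │ 
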